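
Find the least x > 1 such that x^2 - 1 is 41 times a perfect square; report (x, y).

First expand sqrt(41) as a continued fraction. With x_i = (sqrt(41) + m_i)/d_i and (m_0, d_0) = (0, 1): a_0 = floor(sqrt(41)) = 6, since 6^2 = 36 <= 41 < 49 = 7^2.
Iterate m_{i+1} = d_i*a_i - m_i, d_{i+1} = (41 - m_{i+1}^2)/d_i, a_{i+1} = floor((a_0 + m_{i+1})/d_{i+1}):
  m_1 = 1*6 - 0 = 6, d_1 = (41 - 6^2)/1 = 5/1 = 5, a_1 = floor((6 + 6)/5) = 2.
  m_2 = 5*2 - 6 = 4, d_2 = (41 - 4^2)/5 = 25/5 = 5, a_2 = floor((6 + 4)/5) = 2.
  m_3 = 5*2 - 4 = 6, d_3 = (41 - 6^2)/5 = 5/5 = 1, a_3 = floor((6 + 6)/1) = 12.
  m_4 = 1*12 - 6 = 6, d_4 = (41 - 6^2)/1 = 5/1 = 5: (m_4, d_4) = (m_1, d_1) = (6, 5), so from here the quotients repeat a_1, ..., a_3; the period length is 3.
So sqrt(41) = [6; (2, 2, 12)] with period length k = 3.
k is odd, so (p_{k-1}, q_{k-1}) only solves x^2 - 41y^2 = -1 and the fundamental solution of x^2 - 41y^2 = 1 is (p_{2k-1}, q_{2k-1}) = (p_5, q_5); compute convergents through index 5, running through the period twice.
Convergents (p_i = a_i*p_{i-1} + p_{i-2}, q_i = a_i*q_{i-1} + q_{i-2} with p_{-2}=0, p_{-1}=1, q_{-2}=1, q_{-1}=0):
  i=0: a_0=6, p_0 = 6*1 + 0 = 6, q_0 = 6*0 + 1 = 1.
  i=1: a_1=2, p_1 = 2*6 + 1 = 13, q_1 = 2*1 + 0 = 2.
  i=2: a_2=2, p_2 = 2*13 + 6 = 32, q_2 = 2*2 + 1 = 5.
  i=3: a_3=12, p_3 = 12*32 + 13 = 397, q_3 = 12*5 + 2 = 62.
  i=4: a_4=2, p_4 = 2*397 + 32 = 826, q_4 = 2*62 + 5 = 129.
  i=5: a_5=2, p_5 = 2*826 + 397 = 2049, q_5 = 2*129 + 62 = 320.
Indeed p_2^2 - 41*q_2^2 = 1024 - 1025 = -1, not +1.
Check: 2049^2 - 41*320^2 = 4198401 - 4198400 = 1, so (x, y) = (2049, 320) solves the equation, and by the theorem it is the least positive solution.

(x, y) = (2049, 320)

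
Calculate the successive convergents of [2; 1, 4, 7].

Using the convergent recurrence p_i = a_i*p_{i-1} + p_{i-2}, q_i = a_i*q_{i-1} + q_{i-2} with p_{-2}=0, p_{-1}=1, q_{-2}=1, q_{-1}=0:
  i=0: a_0=2, p_0 = 2*1 + 0 = 2, q_0 = 2*0 + 1 = 1.
  i=1: a_1=1, p_1 = 1*2 + 1 = 3, q_1 = 1*1 + 0 = 1.
  i=2: a_2=4, p_2 = 4*3 + 2 = 14, q_2 = 4*1 + 1 = 5.
  i=3: a_3=7, p_3 = 7*14 + 3 = 101, q_3 = 7*5 + 1 = 36.

2/1, 3/1, 14/5, 101/36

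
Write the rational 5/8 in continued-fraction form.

Run the Euclidean algorithm on 5 and 8; the successive quotients are the partial quotients a_0, a_1, ... (each step inverts the fractional part left over by the previous one):
  5 = 0*8 + 5, so a_0 = 0.
  8 = 1*5 + 3, so a_1 = 1.
  5 = 1*3 + 2, so a_2 = 1.
  3 = 1*2 + 1, so a_3 = 1.
  2 = 2*1 + 0, so a_4 = 2.
The remainder reaches 0 after 5 divisions, so the expansion has 5 partial quotients, read off in order.

[0; 1, 1, 1, 2]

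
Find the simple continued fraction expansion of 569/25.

[22; 1, 3, 6]

Run the Euclidean algorithm on 569 and 25; the successive quotients are the partial quotients a_0, a_1, ... (each step inverts the fractional part left over by the previous one):
  569 = 22*25 + 19, so a_0 = 22.
  25 = 1*19 + 6, so a_1 = 1.
  19 = 3*6 + 1, so a_2 = 3.
  6 = 6*1 + 0, so a_3 = 6.
The remainder reaches 0 after 4 divisions, so the expansion has 4 partial quotients, read off in order.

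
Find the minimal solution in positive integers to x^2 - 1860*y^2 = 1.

First expand sqrt(1860) as a continued fraction. With x_i = (sqrt(1860) + m_i)/d_i and (m_0, d_0) = (0, 1): a_0 = floor(sqrt(1860)) = 43, since 43^2 = 1849 <= 1860 < 1936 = 44^2.
Iterate m_{i+1} = d_i*a_i - m_i, d_{i+1} = (1860 - m_{i+1}^2)/d_i, a_{i+1} = floor((a_0 + m_{i+1})/d_{i+1}):
  m_1 = 1*43 - 0 = 43, d_1 = (1860 - 43^2)/1 = 11/1 = 11, a_1 = floor((43 + 43)/11) = 7.
  m_2 = 11*7 - 43 = 34, d_2 = (1860 - 34^2)/11 = 704/11 = 64, a_2 = floor((43 + 34)/64) = 1.
  m_3 = 64*1 - 34 = 30, d_3 = (1860 - 30^2)/64 = 960/64 = 15, a_3 = floor((43 + 30)/15) = 4.
  m_4 = 15*4 - 30 = 30, d_4 = (1860 - 30^2)/15 = 960/15 = 64, a_4 = floor((43 + 30)/64) = 1.
  m_5 = 64*1 - 30 = 34, d_5 = (1860 - 34^2)/64 = 704/64 = 11, a_5 = floor((43 + 34)/11) = 7.
  m_6 = 11*7 - 34 = 43, d_6 = (1860 - 43^2)/11 = 11/11 = 1, a_6 = floor((43 + 43)/1) = 86.
  m_7 = 1*86 - 43 = 43, d_7 = (1860 - 43^2)/1 = 11/1 = 11: (m_7, d_7) = (m_1, d_1) = (43, 11), so from here the quotients repeat a_1, ..., a_6; the period length is 6.
So sqrt(1860) = [43; (7, 1, 4, 1, 7, 86)] with period length k = 6.
k is even, so the fundamental solution of x^2 - 1860y^2 = 1 is (p_{k-1}, q_{k-1}) = (p_5, q_5); compute convergents through index 5.
Convergents (p_i = a_i*p_{i-1} + p_{i-2}, q_i = a_i*q_{i-1} + q_{i-2} with p_{-2}=0, p_{-1}=1, q_{-2}=1, q_{-1}=0):
  i=0: a_0=43, p_0 = 43*1 + 0 = 43, q_0 = 43*0 + 1 = 1.
  i=1: a_1=7, p_1 = 7*43 + 1 = 302, q_1 = 7*1 + 0 = 7.
  i=2: a_2=1, p_2 = 1*302 + 43 = 345, q_2 = 1*7 + 1 = 8.
  i=3: a_3=4, p_3 = 4*345 + 302 = 1682, q_3 = 4*8 + 7 = 39.
  i=4: a_4=1, p_4 = 1*1682 + 345 = 2027, q_4 = 1*39 + 8 = 47.
  i=5: a_5=7, p_5 = 7*2027 + 1682 = 15871, q_5 = 7*47 + 39 = 368.
Check: 15871^2 - 1860*368^2 = 251888641 - 251888640 = 1, so (x, y) = (15871, 368) solves the equation, and by the theorem it is the least positive solution.

(x, y) = (15871, 368)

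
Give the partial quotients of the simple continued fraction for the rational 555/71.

[7; 1, 4, 2, 6]

Run the Euclidean algorithm on 555 and 71; the successive quotients are the partial quotients a_0, a_1, ... (each step inverts the fractional part left over by the previous one):
  555 = 7*71 + 58, so a_0 = 7.
  71 = 1*58 + 13, so a_1 = 1.
  58 = 4*13 + 6, so a_2 = 4.
  13 = 2*6 + 1, so a_3 = 2.
  6 = 6*1 + 0, so a_4 = 6.
The remainder reaches 0 after 5 divisions, so the expansion has 5 partial quotients, read off in order.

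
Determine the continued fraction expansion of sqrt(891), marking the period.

[29; (1, 5, 1, 1, 1, 5, 1, 58)]

Write x_i = (sqrt(891) + m_i)/d_i with (m_0, d_0) = (0, 1). a_0 = floor(sqrt(891)) = 29, since 29^2 = 841 <= 891 < 900 = 30^2.
Iterate m_{i+1} = d_i*a_i - m_i, d_{i+1} = (891 - m_{i+1}^2)/d_i, a_{i+1} = floor((a_0 + m_{i+1})/d_{i+1}):
  m_1 = 1*29 - 0 = 29, d_1 = (891 - 29^2)/1 = 50/1 = 50, a_1 = floor((29 + 29)/50) = 1.
  m_2 = 50*1 - 29 = 21, d_2 = (891 - 21^2)/50 = 450/50 = 9, a_2 = floor((29 + 21)/9) = 5.
  m_3 = 9*5 - 21 = 24, d_3 = (891 - 24^2)/9 = 315/9 = 35, a_3 = floor((29 + 24)/35) = 1.
  m_4 = 35*1 - 24 = 11, d_4 = (891 - 11^2)/35 = 770/35 = 22, a_4 = floor((29 + 11)/22) = 1.
  m_5 = 22*1 - 11 = 11, d_5 = (891 - 11^2)/22 = 770/22 = 35, a_5 = floor((29 + 11)/35) = 1.
  m_6 = 35*1 - 11 = 24, d_6 = (891 - 24^2)/35 = 315/35 = 9, a_6 = floor((29 + 24)/9) = 5.
  m_7 = 9*5 - 24 = 21, d_7 = (891 - 21^2)/9 = 450/9 = 50, a_7 = floor((29 + 21)/50) = 1.
  m_8 = 50*1 - 21 = 29, d_8 = (891 - 29^2)/50 = 50/50 = 1, a_8 = floor((29 + 29)/1) = 58.
  m_9 = 1*58 - 29 = 29, d_9 = (891 - 29^2)/1 = 50/1 = 50: (m_9, d_9) = (m_1, d_1) = (29, 50), so from here the quotients repeat a_1, ..., a_8; the period length is 8.
Hence the expansion of sqrt(891) is a_0 = 29 followed by the repeating block 1, 5, 1, 1, 1, 5, 1, 58 (period 8).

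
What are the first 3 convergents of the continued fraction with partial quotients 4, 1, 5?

Using the convergent recurrence p_i = a_i*p_{i-1} + p_{i-2}, q_i = a_i*q_{i-1} + q_{i-2} with p_{-2}=0, p_{-1}=1, q_{-2}=1, q_{-1}=0:
  i=0: a_0=4, p_0 = 4*1 + 0 = 4, q_0 = 4*0 + 1 = 1.
  i=1: a_1=1, p_1 = 1*4 + 1 = 5, q_1 = 1*1 + 0 = 1.
  i=2: a_2=5, p_2 = 5*5 + 4 = 29, q_2 = 5*1 + 1 = 6.

4/1, 5/1, 29/6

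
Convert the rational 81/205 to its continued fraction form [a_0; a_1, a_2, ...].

[0; 2, 1, 1, 7, 1, 1, 2]

Run the Euclidean algorithm on 81 and 205; the successive quotients are the partial quotients a_0, a_1, ... (each step inverts the fractional part left over by the previous one):
  81 = 0*205 + 81, so a_0 = 0.
  205 = 2*81 + 43, so a_1 = 2.
  81 = 1*43 + 38, so a_2 = 1.
  43 = 1*38 + 5, so a_3 = 1.
  38 = 7*5 + 3, so a_4 = 7.
  5 = 1*3 + 2, so a_5 = 1.
  3 = 1*2 + 1, so a_6 = 1.
  2 = 2*1 + 0, so a_7 = 2.
The remainder reaches 0 after 8 divisions, so the expansion has 8 partial quotients, read off in order.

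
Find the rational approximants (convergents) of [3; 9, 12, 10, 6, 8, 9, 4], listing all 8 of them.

Using the convergent recurrence p_i = a_i*p_{i-1} + p_{i-2}, q_i = a_i*q_{i-1} + q_{i-2} with p_{-2}=0, p_{-1}=1, q_{-2}=1, q_{-1}=0:
  i=0: a_0=3, p_0 = 3*1 + 0 = 3, q_0 = 3*0 + 1 = 1.
  i=1: a_1=9, p_1 = 9*3 + 1 = 28, q_1 = 9*1 + 0 = 9.
  i=2: a_2=12, p_2 = 12*28 + 3 = 339, q_2 = 12*9 + 1 = 109.
  i=3: a_3=10, p_3 = 10*339 + 28 = 3418, q_3 = 10*109 + 9 = 1099.
  i=4: a_4=6, p_4 = 6*3418 + 339 = 20847, q_4 = 6*1099 + 109 = 6703.
  i=5: a_5=8, p_5 = 8*20847 + 3418 = 170194, q_5 = 8*6703 + 1099 = 54723.
  i=6: a_6=9, p_6 = 9*170194 + 20847 = 1552593, q_6 = 9*54723 + 6703 = 499210.
  i=7: a_7=4, p_7 = 4*1552593 + 170194 = 6380566, q_7 = 4*499210 + 54723 = 2051563.

3/1, 28/9, 339/109, 3418/1099, 20847/6703, 170194/54723, 1552593/499210, 6380566/2051563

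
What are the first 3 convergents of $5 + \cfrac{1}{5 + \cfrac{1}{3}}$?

5/1, 26/5, 83/16

Using the convergent recurrence p_i = a_i*p_{i-1} + p_{i-2}, q_i = a_i*q_{i-1} + q_{i-2} with p_{-2}=0, p_{-1}=1, q_{-2}=1, q_{-1}=0:
  i=0: a_0=5, p_0 = 5*1 + 0 = 5, q_0 = 5*0 + 1 = 1.
  i=1: a_1=5, p_1 = 5*5 + 1 = 26, q_1 = 5*1 + 0 = 5.
  i=2: a_2=3, p_2 = 3*26 + 5 = 83, q_2 = 3*5 + 1 = 16.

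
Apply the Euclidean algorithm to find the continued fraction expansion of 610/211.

Run the Euclidean algorithm on 610 and 211; the successive quotients are the partial quotients a_0, a_1, ... (each step inverts the fractional part left over by the previous one):
  610 = 2*211 + 188, so a_0 = 2.
  211 = 1*188 + 23, so a_1 = 1.
  188 = 8*23 + 4, so a_2 = 8.
  23 = 5*4 + 3, so a_3 = 5.
  4 = 1*3 + 1, so a_4 = 1.
  3 = 3*1 + 0, so a_5 = 3.
The remainder reaches 0 after 6 divisions, so the expansion has 6 partial quotients, read off in order.

[2; 1, 8, 5, 1, 3]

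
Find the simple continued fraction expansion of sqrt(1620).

Write x_i = (sqrt(1620) + m_i)/d_i with (m_0, d_0) = (0, 1). a_0 = floor(sqrt(1620)) = 40, since 40^2 = 1600 <= 1620 < 1681 = 41^2.
Iterate m_{i+1} = d_i*a_i - m_i, d_{i+1} = (1620 - m_{i+1}^2)/d_i, a_{i+1} = floor((a_0 + m_{i+1})/d_{i+1}):
  m_1 = 1*40 - 0 = 40, d_1 = (1620 - 40^2)/1 = 20/1 = 20, a_1 = floor((40 + 40)/20) = 4.
  m_2 = 20*4 - 40 = 40, d_2 = (1620 - 40^2)/20 = 20/20 = 1, a_2 = floor((40 + 40)/1) = 80.
  m_3 = 1*80 - 40 = 40, d_3 = (1620 - 40^2)/1 = 20/1 = 20: (m_3, d_3) = (m_1, d_1) = (40, 20), so from here the quotients repeat a_1, a_2; the period length is 2.
Hence the expansion of sqrt(1620) is a_0 = 40 followed by the repeating block 4, 80 (period 2).

[40; (4, 80)]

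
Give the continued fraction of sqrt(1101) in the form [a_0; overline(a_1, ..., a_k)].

Write x_i = (sqrt(1101) + m_i)/d_i with (m_0, d_0) = (0, 1). a_0 = floor(sqrt(1101)) = 33, since 33^2 = 1089 <= 1101 < 1156 = 34^2.
Iterate m_{i+1} = d_i*a_i - m_i, d_{i+1} = (1101 - m_{i+1}^2)/d_i, a_{i+1} = floor((a_0 + m_{i+1})/d_{i+1}):
  m_1 = 1*33 - 0 = 33, d_1 = (1101 - 33^2)/1 = 12/1 = 12, a_1 = floor((33 + 33)/12) = 5.
  m_2 = 12*5 - 33 = 27, d_2 = (1101 - 27^2)/12 = 372/12 = 31, a_2 = floor((33 + 27)/31) = 1.
  m_3 = 31*1 - 27 = 4, d_3 = (1101 - 4^2)/31 = 1085/31 = 35, a_3 = floor((33 + 4)/35) = 1.
  m_4 = 35*1 - 4 = 31, d_4 = (1101 - 31^2)/35 = 140/35 = 4, a_4 = floor((33 + 31)/4) = 16.
  m_5 = 4*16 - 31 = 33, d_5 = (1101 - 33^2)/4 = 12/4 = 3, a_5 = floor((33 + 33)/3) = 22.
  m_6 = 3*22 - 33 = 33, d_6 = (1101 - 33^2)/3 = 12/3 = 4, a_6 = floor((33 + 33)/4) = 16.
  m_7 = 4*16 - 33 = 31, d_7 = (1101 - 31^2)/4 = 140/4 = 35, a_7 = floor((33 + 31)/35) = 1.
  m_8 = 35*1 - 31 = 4, d_8 = (1101 - 4^2)/35 = 1085/35 = 31, a_8 = floor((33 + 4)/31) = 1.
  m_9 = 31*1 - 4 = 27, d_9 = (1101 - 27^2)/31 = 372/31 = 12, a_9 = floor((33 + 27)/12) = 5.
  m_10 = 12*5 - 27 = 33, d_10 = (1101 - 33^2)/12 = 12/12 = 1, a_10 = floor((33 + 33)/1) = 66.
  m_11 = 1*66 - 33 = 33, d_11 = (1101 - 33^2)/1 = 12/1 = 12: (m_11, d_11) = (m_1, d_1) = (33, 12), so from here the quotients repeat a_1, ..., a_10; the period length is 10.
Hence the expansion of sqrt(1101) is a_0 = 33 followed by the repeating block 5, 1, 1, 16, 22, 16, 1, 1, 5, 66 (period 10).

[33; overline(5, 1, 1, 16, 22, 16, 1, 1, 5, 66)]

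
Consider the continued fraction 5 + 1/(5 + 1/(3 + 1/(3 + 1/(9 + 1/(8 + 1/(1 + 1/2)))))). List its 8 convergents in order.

5/1, 26/5, 83/16, 275/53, 2558/493, 20739/3997, 23297/4490, 67333/12977

Using the convergent recurrence p_i = a_i*p_{i-1} + p_{i-2}, q_i = a_i*q_{i-1} + q_{i-2} with p_{-2}=0, p_{-1}=1, q_{-2}=1, q_{-1}=0:
  i=0: a_0=5, p_0 = 5*1 + 0 = 5, q_0 = 5*0 + 1 = 1.
  i=1: a_1=5, p_1 = 5*5 + 1 = 26, q_1 = 5*1 + 0 = 5.
  i=2: a_2=3, p_2 = 3*26 + 5 = 83, q_2 = 3*5 + 1 = 16.
  i=3: a_3=3, p_3 = 3*83 + 26 = 275, q_3 = 3*16 + 5 = 53.
  i=4: a_4=9, p_4 = 9*275 + 83 = 2558, q_4 = 9*53 + 16 = 493.
  i=5: a_5=8, p_5 = 8*2558 + 275 = 20739, q_5 = 8*493 + 53 = 3997.
  i=6: a_6=1, p_6 = 1*20739 + 2558 = 23297, q_6 = 1*3997 + 493 = 4490.
  i=7: a_7=2, p_7 = 2*23297 + 20739 = 67333, q_7 = 2*4490 + 3997 = 12977.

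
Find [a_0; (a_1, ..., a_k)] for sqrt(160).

[12; (1, 1, 1, 5, 1, 1, 1, 24)]

Write x_i = (sqrt(160) + m_i)/d_i with (m_0, d_0) = (0, 1). a_0 = floor(sqrt(160)) = 12, since 12^2 = 144 <= 160 < 169 = 13^2.
Iterate m_{i+1} = d_i*a_i - m_i, d_{i+1} = (160 - m_{i+1}^2)/d_i, a_{i+1} = floor((a_0 + m_{i+1})/d_{i+1}):
  m_1 = 1*12 - 0 = 12, d_1 = (160 - 12^2)/1 = 16/1 = 16, a_1 = floor((12 + 12)/16) = 1.
  m_2 = 16*1 - 12 = 4, d_2 = (160 - 4^2)/16 = 144/16 = 9, a_2 = floor((12 + 4)/9) = 1.
  m_3 = 9*1 - 4 = 5, d_3 = (160 - 5^2)/9 = 135/9 = 15, a_3 = floor((12 + 5)/15) = 1.
  m_4 = 15*1 - 5 = 10, d_4 = (160 - 10^2)/15 = 60/15 = 4, a_4 = floor((12 + 10)/4) = 5.
  m_5 = 4*5 - 10 = 10, d_5 = (160 - 10^2)/4 = 60/4 = 15, a_5 = floor((12 + 10)/15) = 1.
  m_6 = 15*1 - 10 = 5, d_6 = (160 - 5^2)/15 = 135/15 = 9, a_6 = floor((12 + 5)/9) = 1.
  m_7 = 9*1 - 5 = 4, d_7 = (160 - 4^2)/9 = 144/9 = 16, a_7 = floor((12 + 4)/16) = 1.
  m_8 = 16*1 - 4 = 12, d_8 = (160 - 12^2)/16 = 16/16 = 1, a_8 = floor((12 + 12)/1) = 24.
  m_9 = 1*24 - 12 = 12, d_9 = (160 - 12^2)/1 = 16/1 = 16: (m_9, d_9) = (m_1, d_1) = (12, 16), so from here the quotients repeat a_1, ..., a_8; the period length is 8.
Hence the expansion of sqrt(160) is a_0 = 12 followed by the repeating block 1, 1, 1, 5, 1, 1, 1, 24 (period 8).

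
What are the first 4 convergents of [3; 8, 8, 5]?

Using the convergent recurrence p_i = a_i*p_{i-1} + p_{i-2}, q_i = a_i*q_{i-1} + q_{i-2} with p_{-2}=0, p_{-1}=1, q_{-2}=1, q_{-1}=0:
  i=0: a_0=3, p_0 = 3*1 + 0 = 3, q_0 = 3*0 + 1 = 1.
  i=1: a_1=8, p_1 = 8*3 + 1 = 25, q_1 = 8*1 + 0 = 8.
  i=2: a_2=8, p_2 = 8*25 + 3 = 203, q_2 = 8*8 + 1 = 65.
  i=3: a_3=5, p_3 = 5*203 + 25 = 1040, q_3 = 5*65 + 8 = 333.

3/1, 25/8, 203/65, 1040/333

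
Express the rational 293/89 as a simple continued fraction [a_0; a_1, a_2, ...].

Run the Euclidean algorithm on 293 and 89; the successive quotients are the partial quotients a_0, a_1, ... (each step inverts the fractional part left over by the previous one):
  293 = 3*89 + 26, so a_0 = 3.
  89 = 3*26 + 11, so a_1 = 3.
  26 = 2*11 + 4, so a_2 = 2.
  11 = 2*4 + 3, so a_3 = 2.
  4 = 1*3 + 1, so a_4 = 1.
  3 = 3*1 + 0, so a_5 = 3.
The remainder reaches 0 after 6 divisions, so the expansion has 6 partial quotients, read off in order.

[3; 3, 2, 2, 1, 3]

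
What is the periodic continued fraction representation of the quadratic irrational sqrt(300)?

[17; (3, 8, 3, 34)]

Write x_i = (sqrt(300) + m_i)/d_i with (m_0, d_0) = (0, 1). a_0 = floor(sqrt(300)) = 17, since 17^2 = 289 <= 300 < 324 = 18^2.
Iterate m_{i+1} = d_i*a_i - m_i, d_{i+1} = (300 - m_{i+1}^2)/d_i, a_{i+1} = floor((a_0 + m_{i+1})/d_{i+1}):
  m_1 = 1*17 - 0 = 17, d_1 = (300 - 17^2)/1 = 11/1 = 11, a_1 = floor((17 + 17)/11) = 3.
  m_2 = 11*3 - 17 = 16, d_2 = (300 - 16^2)/11 = 44/11 = 4, a_2 = floor((17 + 16)/4) = 8.
  m_3 = 4*8 - 16 = 16, d_3 = (300 - 16^2)/4 = 44/4 = 11, a_3 = floor((17 + 16)/11) = 3.
  m_4 = 11*3 - 16 = 17, d_4 = (300 - 17^2)/11 = 11/11 = 1, a_4 = floor((17 + 17)/1) = 34.
  m_5 = 1*34 - 17 = 17, d_5 = (300 - 17^2)/1 = 11/1 = 11: (m_5, d_5) = (m_1, d_1) = (17, 11), so from here the quotients repeat a_1, ..., a_4; the period length is 4.
Hence the expansion of sqrt(300) is a_0 = 17 followed by the repeating block 3, 8, 3, 34 (period 4).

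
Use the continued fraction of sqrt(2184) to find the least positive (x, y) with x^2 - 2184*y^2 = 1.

(x, y) = (701, 15)

First expand sqrt(2184) as a continued fraction. With x_i = (sqrt(2184) + m_i)/d_i and (m_0, d_0) = (0, 1): a_0 = floor(sqrt(2184)) = 46, since 46^2 = 2116 <= 2184 < 2209 = 47^2.
Iterate m_{i+1} = d_i*a_i - m_i, d_{i+1} = (2184 - m_{i+1}^2)/d_i, a_{i+1} = floor((a_0 + m_{i+1})/d_{i+1}):
  m_1 = 1*46 - 0 = 46, d_1 = (2184 - 46^2)/1 = 68/1 = 68, a_1 = floor((46 + 46)/68) = 1.
  m_2 = 68*1 - 46 = 22, d_2 = (2184 - 22^2)/68 = 1700/68 = 25, a_2 = floor((46 + 22)/25) = 2.
  m_3 = 25*2 - 22 = 28, d_3 = (2184 - 28^2)/25 = 1400/25 = 56, a_3 = floor((46 + 28)/56) = 1.
  m_4 = 56*1 - 28 = 28, d_4 = (2184 - 28^2)/56 = 1400/56 = 25, a_4 = floor((46 + 28)/25) = 2.
  m_5 = 25*2 - 28 = 22, d_5 = (2184 - 22^2)/25 = 1700/25 = 68, a_5 = floor((46 + 22)/68) = 1.
  m_6 = 68*1 - 22 = 46, d_6 = (2184 - 46^2)/68 = 68/68 = 1, a_6 = floor((46 + 46)/1) = 92.
  m_7 = 1*92 - 46 = 46, d_7 = (2184 - 46^2)/1 = 68/1 = 68: (m_7, d_7) = (m_1, d_1) = (46, 68), so from here the quotients repeat a_1, ..., a_6; the period length is 6.
So sqrt(2184) = [46; (1, 2, 1, 2, 1, 92)] with period length k = 6.
k is even, so the fundamental solution of x^2 - 2184y^2 = 1 is (p_{k-1}, q_{k-1}) = (p_5, q_5); compute convergents through index 5.
Convergents (p_i = a_i*p_{i-1} + p_{i-2}, q_i = a_i*q_{i-1} + q_{i-2} with p_{-2}=0, p_{-1}=1, q_{-2}=1, q_{-1}=0):
  i=0: a_0=46, p_0 = 46*1 + 0 = 46, q_0 = 46*0 + 1 = 1.
  i=1: a_1=1, p_1 = 1*46 + 1 = 47, q_1 = 1*1 + 0 = 1.
  i=2: a_2=2, p_2 = 2*47 + 46 = 140, q_2 = 2*1 + 1 = 3.
  i=3: a_3=1, p_3 = 1*140 + 47 = 187, q_3 = 1*3 + 1 = 4.
  i=4: a_4=2, p_4 = 2*187 + 140 = 514, q_4 = 2*4 + 3 = 11.
  i=5: a_5=1, p_5 = 1*514 + 187 = 701, q_5 = 1*11 + 4 = 15.
Check: 701^2 - 2184*15^2 = 491401 - 491400 = 1, so (x, y) = (701, 15) solves the equation, and by the theorem it is the least positive solution.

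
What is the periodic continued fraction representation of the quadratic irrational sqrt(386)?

Write x_i = (sqrt(386) + m_i)/d_i with (m_0, d_0) = (0, 1). a_0 = floor(sqrt(386)) = 19, since 19^2 = 361 <= 386 < 400 = 20^2.
Iterate m_{i+1} = d_i*a_i - m_i, d_{i+1} = (386 - m_{i+1}^2)/d_i, a_{i+1} = floor((a_0 + m_{i+1})/d_{i+1}):
  m_1 = 1*19 - 0 = 19, d_1 = (386 - 19^2)/1 = 25/1 = 25, a_1 = floor((19 + 19)/25) = 1.
  m_2 = 25*1 - 19 = 6, d_2 = (386 - 6^2)/25 = 350/25 = 14, a_2 = floor((19 + 6)/14) = 1.
  m_3 = 14*1 - 6 = 8, d_3 = (386 - 8^2)/14 = 322/14 = 23, a_3 = floor((19 + 8)/23) = 1.
  m_4 = 23*1 - 8 = 15, d_4 = (386 - 15^2)/23 = 161/23 = 7, a_4 = floor((19 + 15)/7) = 4.
  m_5 = 7*4 - 15 = 13, d_5 = (386 - 13^2)/7 = 217/7 = 31, a_5 = floor((19 + 13)/31) = 1.
  m_6 = 31*1 - 13 = 18, d_6 = (386 - 18^2)/31 = 62/31 = 2, a_6 = floor((19 + 18)/2) = 18.
  m_7 = 2*18 - 18 = 18, d_7 = (386 - 18^2)/2 = 62/2 = 31, a_7 = floor((19 + 18)/31) = 1.
  m_8 = 31*1 - 18 = 13, d_8 = (386 - 13^2)/31 = 217/31 = 7, a_8 = floor((19 + 13)/7) = 4.
  m_9 = 7*4 - 13 = 15, d_9 = (386 - 15^2)/7 = 161/7 = 23, a_9 = floor((19 + 15)/23) = 1.
  m_10 = 23*1 - 15 = 8, d_10 = (386 - 8^2)/23 = 322/23 = 14, a_10 = floor((19 + 8)/14) = 1.
  m_11 = 14*1 - 8 = 6, d_11 = (386 - 6^2)/14 = 350/14 = 25, a_11 = floor((19 + 6)/25) = 1.
  m_12 = 25*1 - 6 = 19, d_12 = (386 - 19^2)/25 = 25/25 = 1, a_12 = floor((19 + 19)/1) = 38.
  m_13 = 1*38 - 19 = 19, d_13 = (386 - 19^2)/1 = 25/1 = 25: (m_13, d_13) = (m_1, d_1) = (19, 25), so from here the quotients repeat a_1, ..., a_12; the period length is 12.
Hence the expansion of sqrt(386) is a_0 = 19 followed by the repeating block 1, 1, 1, 4, 1, 18, 1, 4, 1, 1, 1, 38 (period 12).

[19; (1, 1, 1, 4, 1, 18, 1, 4, 1, 1, 1, 38)]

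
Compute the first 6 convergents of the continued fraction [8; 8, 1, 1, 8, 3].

Using the convergent recurrence p_i = a_i*p_{i-1} + p_{i-2}, q_i = a_i*q_{i-1} + q_{i-2} with p_{-2}=0, p_{-1}=1, q_{-2}=1, q_{-1}=0:
  i=0: a_0=8, p_0 = 8*1 + 0 = 8, q_0 = 8*0 + 1 = 1.
  i=1: a_1=8, p_1 = 8*8 + 1 = 65, q_1 = 8*1 + 0 = 8.
  i=2: a_2=1, p_2 = 1*65 + 8 = 73, q_2 = 1*8 + 1 = 9.
  i=3: a_3=1, p_3 = 1*73 + 65 = 138, q_3 = 1*9 + 8 = 17.
  i=4: a_4=8, p_4 = 8*138 + 73 = 1177, q_4 = 8*17 + 9 = 145.
  i=5: a_5=3, p_5 = 3*1177 + 138 = 3669, q_5 = 3*145 + 17 = 452.

8/1, 65/8, 73/9, 138/17, 1177/145, 3669/452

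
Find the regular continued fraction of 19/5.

Run the Euclidean algorithm on 19 and 5; the successive quotients are the partial quotients a_0, a_1, ... (each step inverts the fractional part left over by the previous one):
  19 = 3*5 + 4, so a_0 = 3.
  5 = 1*4 + 1, so a_1 = 1.
  4 = 4*1 + 0, so a_2 = 4.
The remainder reaches 0 after 3 divisions, so the expansion has 3 partial quotients, read off in order.

[3; 1, 4]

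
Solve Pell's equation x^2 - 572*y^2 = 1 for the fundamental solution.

(x, y) = (287, 12)

First expand sqrt(572) as a continued fraction. With x_i = (sqrt(572) + m_i)/d_i and (m_0, d_0) = (0, 1): a_0 = floor(sqrt(572)) = 23, since 23^2 = 529 <= 572 < 576 = 24^2.
Iterate m_{i+1} = d_i*a_i - m_i, d_{i+1} = (572 - m_{i+1}^2)/d_i, a_{i+1} = floor((a_0 + m_{i+1})/d_{i+1}):
  m_1 = 1*23 - 0 = 23, d_1 = (572 - 23^2)/1 = 43/1 = 43, a_1 = floor((23 + 23)/43) = 1.
  m_2 = 43*1 - 23 = 20, d_2 = (572 - 20^2)/43 = 172/43 = 4, a_2 = floor((23 + 20)/4) = 10.
  m_3 = 4*10 - 20 = 20, d_3 = (572 - 20^2)/4 = 172/4 = 43, a_3 = floor((23 + 20)/43) = 1.
  m_4 = 43*1 - 20 = 23, d_4 = (572 - 23^2)/43 = 43/43 = 1, a_4 = floor((23 + 23)/1) = 46.
  m_5 = 1*46 - 23 = 23, d_5 = (572 - 23^2)/1 = 43/1 = 43: (m_5, d_5) = (m_1, d_1) = (23, 43), so from here the quotients repeat a_1, ..., a_4; the period length is 4.
So sqrt(572) = [23; (1, 10, 1, 46)] with period length k = 4.
k is even, so the fundamental solution of x^2 - 572y^2 = 1 is (p_{k-1}, q_{k-1}) = (p_3, q_3); compute convergents through index 3.
Convergents (p_i = a_i*p_{i-1} + p_{i-2}, q_i = a_i*q_{i-1} + q_{i-2} with p_{-2}=0, p_{-1}=1, q_{-2}=1, q_{-1}=0):
  i=0: a_0=23, p_0 = 23*1 + 0 = 23, q_0 = 23*0 + 1 = 1.
  i=1: a_1=1, p_1 = 1*23 + 1 = 24, q_1 = 1*1 + 0 = 1.
  i=2: a_2=10, p_2 = 10*24 + 23 = 263, q_2 = 10*1 + 1 = 11.
  i=3: a_3=1, p_3 = 1*263 + 24 = 287, q_3 = 1*11 + 1 = 12.
Check: 287^2 - 572*12^2 = 82369 - 82368 = 1, so (x, y) = (287, 12) solves the equation, and by the theorem it is the least positive solution.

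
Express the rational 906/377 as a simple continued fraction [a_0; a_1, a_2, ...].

[2; 2, 2, 12, 6]

Run the Euclidean algorithm on 906 and 377; the successive quotients are the partial quotients a_0, a_1, ... (each step inverts the fractional part left over by the previous one):
  906 = 2*377 + 152, so a_0 = 2.
  377 = 2*152 + 73, so a_1 = 2.
  152 = 2*73 + 6, so a_2 = 2.
  73 = 12*6 + 1, so a_3 = 12.
  6 = 6*1 + 0, so a_4 = 6.
The remainder reaches 0 after 5 divisions, so the expansion has 5 partial quotients, read off in order.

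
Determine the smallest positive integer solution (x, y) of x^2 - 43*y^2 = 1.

First expand sqrt(43) as a continued fraction. With x_i = (sqrt(43) + m_i)/d_i and (m_0, d_0) = (0, 1): a_0 = floor(sqrt(43)) = 6, since 6^2 = 36 <= 43 < 49 = 7^2.
Iterate m_{i+1} = d_i*a_i - m_i, d_{i+1} = (43 - m_{i+1}^2)/d_i, a_{i+1} = floor((a_0 + m_{i+1})/d_{i+1}):
  m_1 = 1*6 - 0 = 6, d_1 = (43 - 6^2)/1 = 7/1 = 7, a_1 = floor((6 + 6)/7) = 1.
  m_2 = 7*1 - 6 = 1, d_2 = (43 - 1^2)/7 = 42/7 = 6, a_2 = floor((6 + 1)/6) = 1.
  m_3 = 6*1 - 1 = 5, d_3 = (43 - 5^2)/6 = 18/6 = 3, a_3 = floor((6 + 5)/3) = 3.
  m_4 = 3*3 - 5 = 4, d_4 = (43 - 4^2)/3 = 27/3 = 9, a_4 = floor((6 + 4)/9) = 1.
  m_5 = 9*1 - 4 = 5, d_5 = (43 - 5^2)/9 = 18/9 = 2, a_5 = floor((6 + 5)/2) = 5.
  m_6 = 2*5 - 5 = 5, d_6 = (43 - 5^2)/2 = 18/2 = 9, a_6 = floor((6 + 5)/9) = 1.
  m_7 = 9*1 - 5 = 4, d_7 = (43 - 4^2)/9 = 27/9 = 3, a_7 = floor((6 + 4)/3) = 3.
  m_8 = 3*3 - 4 = 5, d_8 = (43 - 5^2)/3 = 18/3 = 6, a_8 = floor((6 + 5)/6) = 1.
  m_9 = 6*1 - 5 = 1, d_9 = (43 - 1^2)/6 = 42/6 = 7, a_9 = floor((6 + 1)/7) = 1.
  m_10 = 7*1 - 1 = 6, d_10 = (43 - 6^2)/7 = 7/7 = 1, a_10 = floor((6 + 6)/1) = 12.
  m_11 = 1*12 - 6 = 6, d_11 = (43 - 6^2)/1 = 7/1 = 7: (m_11, d_11) = (m_1, d_1) = (6, 7), so from here the quotients repeat a_1, ..., a_10; the period length is 10.
So sqrt(43) = [6; (1, 1, 3, 1, 5, 1, 3, 1, 1, 12)] with period length k = 10.
k is even, so the fundamental solution of x^2 - 43y^2 = 1 is (p_{k-1}, q_{k-1}) = (p_9, q_9); compute convergents through index 9.
Convergents (p_i = a_i*p_{i-1} + p_{i-2}, q_i = a_i*q_{i-1} + q_{i-2} with p_{-2}=0, p_{-1}=1, q_{-2}=1, q_{-1}=0):
  i=0: a_0=6, p_0 = 6*1 + 0 = 6, q_0 = 6*0 + 1 = 1.
  i=1: a_1=1, p_1 = 1*6 + 1 = 7, q_1 = 1*1 + 0 = 1.
  i=2: a_2=1, p_2 = 1*7 + 6 = 13, q_2 = 1*1 + 1 = 2.
  i=3: a_3=3, p_3 = 3*13 + 7 = 46, q_3 = 3*2 + 1 = 7.
  i=4: a_4=1, p_4 = 1*46 + 13 = 59, q_4 = 1*7 + 2 = 9.
  i=5: a_5=5, p_5 = 5*59 + 46 = 341, q_5 = 5*9 + 7 = 52.
  i=6: a_6=1, p_6 = 1*341 + 59 = 400, q_6 = 1*52 + 9 = 61.
  i=7: a_7=3, p_7 = 3*400 + 341 = 1541, q_7 = 3*61 + 52 = 235.
  i=8: a_8=1, p_8 = 1*1541 + 400 = 1941, q_8 = 1*235 + 61 = 296.
  i=9: a_9=1, p_9 = 1*1941 + 1541 = 3482, q_9 = 1*296 + 235 = 531.
Check: 3482^2 - 43*531^2 = 12124324 - 12124323 = 1, so (x, y) = (3482, 531) solves the equation, and by the theorem it is the least positive solution.

(x, y) = (3482, 531)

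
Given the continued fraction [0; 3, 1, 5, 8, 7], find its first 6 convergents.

0/1, 1/3, 1/4, 6/23, 49/188, 349/1339

Using the convergent recurrence p_i = a_i*p_{i-1} + p_{i-2}, q_i = a_i*q_{i-1} + q_{i-2} with p_{-2}=0, p_{-1}=1, q_{-2}=1, q_{-1}=0:
  i=0: a_0=0, p_0 = 0*1 + 0 = 0, q_0 = 0*0 + 1 = 1.
  i=1: a_1=3, p_1 = 3*0 + 1 = 1, q_1 = 3*1 + 0 = 3.
  i=2: a_2=1, p_2 = 1*1 + 0 = 1, q_2 = 1*3 + 1 = 4.
  i=3: a_3=5, p_3 = 5*1 + 1 = 6, q_3 = 5*4 + 3 = 23.
  i=4: a_4=8, p_4 = 8*6 + 1 = 49, q_4 = 8*23 + 4 = 188.
  i=5: a_5=7, p_5 = 7*49 + 6 = 349, q_5 = 7*188 + 23 = 1339.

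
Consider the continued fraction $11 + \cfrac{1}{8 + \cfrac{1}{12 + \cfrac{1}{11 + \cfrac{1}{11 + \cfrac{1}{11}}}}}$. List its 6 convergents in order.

11/1, 89/8, 1079/97, 11958/1075, 132617/11922, 1470745/132217

Using the convergent recurrence p_i = a_i*p_{i-1} + p_{i-2}, q_i = a_i*q_{i-1} + q_{i-2} with p_{-2}=0, p_{-1}=1, q_{-2}=1, q_{-1}=0:
  i=0: a_0=11, p_0 = 11*1 + 0 = 11, q_0 = 11*0 + 1 = 1.
  i=1: a_1=8, p_1 = 8*11 + 1 = 89, q_1 = 8*1 + 0 = 8.
  i=2: a_2=12, p_2 = 12*89 + 11 = 1079, q_2 = 12*8 + 1 = 97.
  i=3: a_3=11, p_3 = 11*1079 + 89 = 11958, q_3 = 11*97 + 8 = 1075.
  i=4: a_4=11, p_4 = 11*11958 + 1079 = 132617, q_4 = 11*1075 + 97 = 11922.
  i=5: a_5=11, p_5 = 11*132617 + 11958 = 1470745, q_5 = 11*11922 + 1075 = 132217.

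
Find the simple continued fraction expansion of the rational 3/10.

[0; 3, 3]

Run the Euclidean algorithm on 3 and 10; the successive quotients are the partial quotients a_0, a_1, ... (each step inverts the fractional part left over by the previous one):
  3 = 0*10 + 3, so a_0 = 0.
  10 = 3*3 + 1, so a_1 = 3.
  3 = 3*1 + 0, so a_2 = 3.
The remainder reaches 0 after 3 divisions, so the expansion has 3 partial quotients, read off in order.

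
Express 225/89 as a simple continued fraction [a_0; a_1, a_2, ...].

[2; 1, 1, 8, 2, 2]

Run the Euclidean algorithm on 225 and 89; the successive quotients are the partial quotients a_0, a_1, ... (each step inverts the fractional part left over by the previous one):
  225 = 2*89 + 47, so a_0 = 2.
  89 = 1*47 + 42, so a_1 = 1.
  47 = 1*42 + 5, so a_2 = 1.
  42 = 8*5 + 2, so a_3 = 8.
  5 = 2*2 + 1, so a_4 = 2.
  2 = 2*1 + 0, so a_5 = 2.
The remainder reaches 0 after 6 divisions, so the expansion has 6 partial quotients, read off in order.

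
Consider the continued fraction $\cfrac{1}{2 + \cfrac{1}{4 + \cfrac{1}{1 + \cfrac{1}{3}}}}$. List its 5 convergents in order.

0/1, 1/2, 4/9, 5/11, 19/42

Using the convergent recurrence p_i = a_i*p_{i-1} + p_{i-2}, q_i = a_i*q_{i-1} + q_{i-2} with p_{-2}=0, p_{-1}=1, q_{-2}=1, q_{-1}=0:
  i=0: a_0=0, p_0 = 0*1 + 0 = 0, q_0 = 0*0 + 1 = 1.
  i=1: a_1=2, p_1 = 2*0 + 1 = 1, q_1 = 2*1 + 0 = 2.
  i=2: a_2=4, p_2 = 4*1 + 0 = 4, q_2 = 4*2 + 1 = 9.
  i=3: a_3=1, p_3 = 1*4 + 1 = 5, q_3 = 1*9 + 2 = 11.
  i=4: a_4=3, p_4 = 3*5 + 4 = 19, q_4 = 3*11 + 9 = 42.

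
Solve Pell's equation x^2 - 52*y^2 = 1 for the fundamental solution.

First expand sqrt(52) as a continued fraction. With x_i = (sqrt(52) + m_i)/d_i and (m_0, d_0) = (0, 1): a_0 = floor(sqrt(52)) = 7, since 7^2 = 49 <= 52 < 64 = 8^2.
Iterate m_{i+1} = d_i*a_i - m_i, d_{i+1} = (52 - m_{i+1}^2)/d_i, a_{i+1} = floor((a_0 + m_{i+1})/d_{i+1}):
  m_1 = 1*7 - 0 = 7, d_1 = (52 - 7^2)/1 = 3/1 = 3, a_1 = floor((7 + 7)/3) = 4.
  m_2 = 3*4 - 7 = 5, d_2 = (52 - 5^2)/3 = 27/3 = 9, a_2 = floor((7 + 5)/9) = 1.
  m_3 = 9*1 - 5 = 4, d_3 = (52 - 4^2)/9 = 36/9 = 4, a_3 = floor((7 + 4)/4) = 2.
  m_4 = 4*2 - 4 = 4, d_4 = (52 - 4^2)/4 = 36/4 = 9, a_4 = floor((7 + 4)/9) = 1.
  m_5 = 9*1 - 4 = 5, d_5 = (52 - 5^2)/9 = 27/9 = 3, a_5 = floor((7 + 5)/3) = 4.
  m_6 = 3*4 - 5 = 7, d_6 = (52 - 7^2)/3 = 3/3 = 1, a_6 = floor((7 + 7)/1) = 14.
  m_7 = 1*14 - 7 = 7, d_7 = (52 - 7^2)/1 = 3/1 = 3: (m_7, d_7) = (m_1, d_1) = (7, 3), so from here the quotients repeat a_1, ..., a_6; the period length is 6.
So sqrt(52) = [7; (4, 1, 2, 1, 4, 14)] with period length k = 6.
k is even, so the fundamental solution of x^2 - 52y^2 = 1 is (p_{k-1}, q_{k-1}) = (p_5, q_5); compute convergents through index 5.
Convergents (p_i = a_i*p_{i-1} + p_{i-2}, q_i = a_i*q_{i-1} + q_{i-2} with p_{-2}=0, p_{-1}=1, q_{-2}=1, q_{-1}=0):
  i=0: a_0=7, p_0 = 7*1 + 0 = 7, q_0 = 7*0 + 1 = 1.
  i=1: a_1=4, p_1 = 4*7 + 1 = 29, q_1 = 4*1 + 0 = 4.
  i=2: a_2=1, p_2 = 1*29 + 7 = 36, q_2 = 1*4 + 1 = 5.
  i=3: a_3=2, p_3 = 2*36 + 29 = 101, q_3 = 2*5 + 4 = 14.
  i=4: a_4=1, p_4 = 1*101 + 36 = 137, q_4 = 1*14 + 5 = 19.
  i=5: a_5=4, p_5 = 4*137 + 101 = 649, q_5 = 4*19 + 14 = 90.
Check: 649^2 - 52*90^2 = 421201 - 421200 = 1, so (x, y) = (649, 90) solves the equation, and by the theorem it is the least positive solution.

(x, y) = (649, 90)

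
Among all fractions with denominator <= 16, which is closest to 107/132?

Expand x = 107/132 as a continued fraction with the Euclidean algorithm:
  107 = 0*132 + 107, so a_0 = 0.
  132 = 1*107 + 25, so a_1 = 1.
  107 = 4*25 + 7, so a_2 = 4.
  25 = 3*7 + 4, so a_3 = 3.
  7 = 1*4 + 3, so a_4 = 1.
  4 = 1*3 + 1, so a_5 = 1.
  3 = 3*1 + 0, so a_6 = 3.
so x = [0; 1, 4, 3, 1, 1, 3].
Convergents (p_i = a_i*p_{i-1} + p_{i-2}, q_i = a_i*q_{i-1} + q_{i-2} with p_{-2}=0, p_{-1}=1, q_{-2}=1, q_{-1}=0), until the denominator exceeds 16:
  i=0: a_0=0, p_0 = 0*1 + 0 = 0, q_0 = 0*0 + 1 = 1.
  i=1: a_1=1, p_1 = 1*0 + 1 = 1, q_1 = 1*1 + 0 = 1.
  i=2: a_2=4, p_2 = 4*1 + 0 = 4, q_2 = 4*1 + 1 = 5.
  i=3: a_3=3, p_3 = 3*4 + 1 = 13, q_3 = 3*5 + 1 = 16.
  i=4: a_4=1, p_4 = 1*13 + 4 = 17, q_4 = 1*16 + 5 = 21.
q_4 = 21 > 16, so the last convergent with denominator <= 16 is p_3/q_3 = 13/16.
The closest fraction with denominator <= 16 is either p_3/q_3 or the intermediate fraction (k*p_3 + p_2)/(k*q_3 + q_2) with the largest k >= 1 whose denominator stays <= 16; these approach x as k grows, and every other convergent or intermediate fraction in range is farther away.
Largest k: floor((16 - q_2)/q_3) = floor((16 - 5)/16) = 0.
Since k = 0, no intermediate fraction beyond p_3/q_3 has denominator <= 16, so the convergent 13/16 is the closest (its error is |107*16 - 13*132|/(132*16) = 4/2112).

13/16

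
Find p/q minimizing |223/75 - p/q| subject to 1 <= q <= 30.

Expand x = 223/75 as a continued fraction with the Euclidean algorithm:
  223 = 2*75 + 73, so a_0 = 2.
  75 = 1*73 + 2, so a_1 = 1.
  73 = 36*2 + 1, so a_2 = 36.
  2 = 2*1 + 0, so a_3 = 2.
so x = [2; 1, 36, 2].
Convergents (p_i = a_i*p_{i-1} + p_{i-2}, q_i = a_i*q_{i-1} + q_{i-2} with p_{-2}=0, p_{-1}=1, q_{-2}=1, q_{-1}=0), until the denominator exceeds 30:
  i=0: a_0=2, p_0 = 2*1 + 0 = 2, q_0 = 2*0 + 1 = 1.
  i=1: a_1=1, p_1 = 1*2 + 1 = 3, q_1 = 1*1 + 0 = 1.
  i=2: a_2=36, p_2 = 36*3 + 2 = 110, q_2 = 36*1 + 1 = 37.
q_2 = 37 > 30, so the last convergent with denominator <= 30 is p_1/q_1 = 3/1.
The closest fraction with denominator <= 30 is either p_1/q_1 or the intermediate fraction (k*p_1 + p_0)/(k*q_1 + q_0) with the largest k >= 1 whose denominator stays <= 30; these approach x as k grows, and every other convergent or intermediate fraction in range is farther away.
Largest k: floor((30 - q_0)/q_1) = floor((30 - 1)/1) = 29.
That gives (29*3 + 2)/(29*1 + 1) = 89/30.
Compare the errors: |x - 3/1| = |223*1 - 3*75|/(75*1) = 2/75, and |x - 89/30| = |223*30 - 89*75|/(75*30) = 15/2250.
Cross-multiplying, 15*75 = 1125 < 4500 = 2*2250, so 15/2250 is smaller: the intermediate fraction 89/30 is closer to x than 3/1.

89/30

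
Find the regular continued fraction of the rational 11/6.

[1; 1, 5]

Run the Euclidean algorithm on 11 and 6; the successive quotients are the partial quotients a_0, a_1, ... (each step inverts the fractional part left over by the previous one):
  11 = 1*6 + 5, so a_0 = 1.
  6 = 1*5 + 1, so a_1 = 1.
  5 = 5*1 + 0, so a_2 = 5.
The remainder reaches 0 after 3 divisions, so the expansion has 3 partial quotients, read off in order.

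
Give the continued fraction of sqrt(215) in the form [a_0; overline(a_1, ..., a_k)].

[14; overline(1, 1, 1, 28)]

Write x_i = (sqrt(215) + m_i)/d_i with (m_0, d_0) = (0, 1). a_0 = floor(sqrt(215)) = 14, since 14^2 = 196 <= 215 < 225 = 15^2.
Iterate m_{i+1} = d_i*a_i - m_i, d_{i+1} = (215 - m_{i+1}^2)/d_i, a_{i+1} = floor((a_0 + m_{i+1})/d_{i+1}):
  m_1 = 1*14 - 0 = 14, d_1 = (215 - 14^2)/1 = 19/1 = 19, a_1 = floor((14 + 14)/19) = 1.
  m_2 = 19*1 - 14 = 5, d_2 = (215 - 5^2)/19 = 190/19 = 10, a_2 = floor((14 + 5)/10) = 1.
  m_3 = 10*1 - 5 = 5, d_3 = (215 - 5^2)/10 = 190/10 = 19, a_3 = floor((14 + 5)/19) = 1.
  m_4 = 19*1 - 5 = 14, d_4 = (215 - 14^2)/19 = 19/19 = 1, a_4 = floor((14 + 14)/1) = 28.
  m_5 = 1*28 - 14 = 14, d_5 = (215 - 14^2)/1 = 19/1 = 19: (m_5, d_5) = (m_1, d_1) = (14, 19), so from here the quotients repeat a_1, ..., a_4; the period length is 4.
Hence the expansion of sqrt(215) is a_0 = 14 followed by the repeating block 1, 1, 1, 28 (period 4).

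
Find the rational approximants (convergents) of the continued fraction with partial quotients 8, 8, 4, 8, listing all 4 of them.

Using the convergent recurrence p_i = a_i*p_{i-1} + p_{i-2}, q_i = a_i*q_{i-1} + q_{i-2} with p_{-2}=0, p_{-1}=1, q_{-2}=1, q_{-1}=0:
  i=0: a_0=8, p_0 = 8*1 + 0 = 8, q_0 = 8*0 + 1 = 1.
  i=1: a_1=8, p_1 = 8*8 + 1 = 65, q_1 = 8*1 + 0 = 8.
  i=2: a_2=4, p_2 = 4*65 + 8 = 268, q_2 = 4*8 + 1 = 33.
  i=3: a_3=8, p_3 = 8*268 + 65 = 2209, q_3 = 8*33 + 8 = 272.

8/1, 65/8, 268/33, 2209/272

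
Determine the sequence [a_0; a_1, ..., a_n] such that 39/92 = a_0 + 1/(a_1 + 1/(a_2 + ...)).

[0; 2, 2, 1, 3, 1, 2]

Run the Euclidean algorithm on 39 and 92; the successive quotients are the partial quotients a_0, a_1, ... (each step inverts the fractional part left over by the previous one):
  39 = 0*92 + 39, so a_0 = 0.
  92 = 2*39 + 14, so a_1 = 2.
  39 = 2*14 + 11, so a_2 = 2.
  14 = 1*11 + 3, so a_3 = 1.
  11 = 3*3 + 2, so a_4 = 3.
  3 = 1*2 + 1, so a_5 = 1.
  2 = 2*1 + 0, so a_6 = 2.
The remainder reaches 0 after 7 divisions, so the expansion has 7 partial quotients, read off in order.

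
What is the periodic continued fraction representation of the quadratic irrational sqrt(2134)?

[46; (5, 8, 5, 92)]

Write x_i = (sqrt(2134) + m_i)/d_i with (m_0, d_0) = (0, 1). a_0 = floor(sqrt(2134)) = 46, since 46^2 = 2116 <= 2134 < 2209 = 47^2.
Iterate m_{i+1} = d_i*a_i - m_i, d_{i+1} = (2134 - m_{i+1}^2)/d_i, a_{i+1} = floor((a_0 + m_{i+1})/d_{i+1}):
  m_1 = 1*46 - 0 = 46, d_1 = (2134 - 46^2)/1 = 18/1 = 18, a_1 = floor((46 + 46)/18) = 5.
  m_2 = 18*5 - 46 = 44, d_2 = (2134 - 44^2)/18 = 198/18 = 11, a_2 = floor((46 + 44)/11) = 8.
  m_3 = 11*8 - 44 = 44, d_3 = (2134 - 44^2)/11 = 198/11 = 18, a_3 = floor((46 + 44)/18) = 5.
  m_4 = 18*5 - 44 = 46, d_4 = (2134 - 46^2)/18 = 18/18 = 1, a_4 = floor((46 + 46)/1) = 92.
  m_5 = 1*92 - 46 = 46, d_5 = (2134 - 46^2)/1 = 18/1 = 18: (m_5, d_5) = (m_1, d_1) = (46, 18), so from here the quotients repeat a_1, ..., a_4; the period length is 4.
Hence the expansion of sqrt(2134) is a_0 = 46 followed by the repeating block 5, 8, 5, 92 (period 4).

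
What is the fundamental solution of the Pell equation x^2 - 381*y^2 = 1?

First expand sqrt(381) as a continued fraction. With x_i = (sqrt(381) + m_i)/d_i and (m_0, d_0) = (0, 1): a_0 = floor(sqrt(381)) = 19, since 19^2 = 361 <= 381 < 400 = 20^2.
Iterate m_{i+1} = d_i*a_i - m_i, d_{i+1} = (381 - m_{i+1}^2)/d_i, a_{i+1} = floor((a_0 + m_{i+1})/d_{i+1}):
  m_1 = 1*19 - 0 = 19, d_1 = (381 - 19^2)/1 = 20/1 = 20, a_1 = floor((19 + 19)/20) = 1.
  m_2 = 20*1 - 19 = 1, d_2 = (381 - 1^2)/20 = 380/20 = 19, a_2 = floor((19 + 1)/19) = 1.
  m_3 = 19*1 - 1 = 18, d_3 = (381 - 18^2)/19 = 57/19 = 3, a_3 = floor((19 + 18)/3) = 12.
  m_4 = 3*12 - 18 = 18, d_4 = (381 - 18^2)/3 = 57/3 = 19, a_4 = floor((19 + 18)/19) = 1.
  m_5 = 19*1 - 18 = 1, d_5 = (381 - 1^2)/19 = 380/19 = 20, a_5 = floor((19 + 1)/20) = 1.
  m_6 = 20*1 - 1 = 19, d_6 = (381 - 19^2)/20 = 20/20 = 1, a_6 = floor((19 + 19)/1) = 38.
  m_7 = 1*38 - 19 = 19, d_7 = (381 - 19^2)/1 = 20/1 = 20: (m_7, d_7) = (m_1, d_1) = (19, 20), so from here the quotients repeat a_1, ..., a_6; the period length is 6.
So sqrt(381) = [19; (1, 1, 12, 1, 1, 38)] with period length k = 6.
k is even, so the fundamental solution of x^2 - 381y^2 = 1 is (p_{k-1}, q_{k-1}) = (p_5, q_5); compute convergents through index 5.
Convergents (p_i = a_i*p_{i-1} + p_{i-2}, q_i = a_i*q_{i-1} + q_{i-2} with p_{-2}=0, p_{-1}=1, q_{-2}=1, q_{-1}=0):
  i=0: a_0=19, p_0 = 19*1 + 0 = 19, q_0 = 19*0 + 1 = 1.
  i=1: a_1=1, p_1 = 1*19 + 1 = 20, q_1 = 1*1 + 0 = 1.
  i=2: a_2=1, p_2 = 1*20 + 19 = 39, q_2 = 1*1 + 1 = 2.
  i=3: a_3=12, p_3 = 12*39 + 20 = 488, q_3 = 12*2 + 1 = 25.
  i=4: a_4=1, p_4 = 1*488 + 39 = 527, q_4 = 1*25 + 2 = 27.
  i=5: a_5=1, p_5 = 1*527 + 488 = 1015, q_5 = 1*27 + 25 = 52.
Check: 1015^2 - 381*52^2 = 1030225 - 1030224 = 1, so (x, y) = (1015, 52) solves the equation, and by the theorem it is the least positive solution.

(x, y) = (1015, 52)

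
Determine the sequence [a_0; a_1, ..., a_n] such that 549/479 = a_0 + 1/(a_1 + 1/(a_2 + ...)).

Run the Euclidean algorithm on 549 and 479; the successive quotients are the partial quotients a_0, a_1, ... (each step inverts the fractional part left over by the previous one):
  549 = 1*479 + 70, so a_0 = 1.
  479 = 6*70 + 59, so a_1 = 6.
  70 = 1*59 + 11, so a_2 = 1.
  59 = 5*11 + 4, so a_3 = 5.
  11 = 2*4 + 3, so a_4 = 2.
  4 = 1*3 + 1, so a_5 = 1.
  3 = 3*1 + 0, so a_6 = 3.
The remainder reaches 0 after 7 divisions, so the expansion has 7 partial quotients, read off in order.

[1; 6, 1, 5, 2, 1, 3]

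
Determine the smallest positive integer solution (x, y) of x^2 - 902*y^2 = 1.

(x, y) = (901, 30)

First expand sqrt(902) as a continued fraction. With x_i = (sqrt(902) + m_i)/d_i and (m_0, d_0) = (0, 1): a_0 = floor(sqrt(902)) = 30, since 30^2 = 900 <= 902 < 961 = 31^2.
Iterate m_{i+1} = d_i*a_i - m_i, d_{i+1} = (902 - m_{i+1}^2)/d_i, a_{i+1} = floor((a_0 + m_{i+1})/d_{i+1}):
  m_1 = 1*30 - 0 = 30, d_1 = (902 - 30^2)/1 = 2/1 = 2, a_1 = floor((30 + 30)/2) = 30.
  m_2 = 2*30 - 30 = 30, d_2 = (902 - 30^2)/2 = 2/2 = 1, a_2 = floor((30 + 30)/1) = 60.
  m_3 = 1*60 - 30 = 30, d_3 = (902 - 30^2)/1 = 2/1 = 2: (m_3, d_3) = (m_1, d_1) = (30, 2), so from here the quotients repeat a_1, a_2; the period length is 2.
So sqrt(902) = [30; (30, 60)] with period length k = 2.
k is even, so the fundamental solution of x^2 - 902y^2 = 1 is (p_{k-1}, q_{k-1}) = (p_1, q_1); compute convergents through index 1.
Convergents (p_i = a_i*p_{i-1} + p_{i-2}, q_i = a_i*q_{i-1} + q_{i-2} with p_{-2}=0, p_{-1}=1, q_{-2}=1, q_{-1}=0):
  i=0: a_0=30, p_0 = 30*1 + 0 = 30, q_0 = 30*0 + 1 = 1.
  i=1: a_1=30, p_1 = 30*30 + 1 = 901, q_1 = 30*1 + 0 = 30.
Check: 901^2 - 902*30^2 = 811801 - 811800 = 1, so (x, y) = (901, 30) solves the equation, and by the theorem it is the least positive solution.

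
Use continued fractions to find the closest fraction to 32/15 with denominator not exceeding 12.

Expand x = 32/15 as a continued fraction with the Euclidean algorithm:
  32 = 2*15 + 2, so a_0 = 2.
  15 = 7*2 + 1, so a_1 = 7.
  2 = 2*1 + 0, so a_2 = 2.
so x = [2; 7, 2].
Convergents (p_i = a_i*p_{i-1} + p_{i-2}, q_i = a_i*q_{i-1} + q_{i-2} with p_{-2}=0, p_{-1}=1, q_{-2}=1, q_{-1}=0), until the denominator exceeds 12:
  i=0: a_0=2, p_0 = 2*1 + 0 = 2, q_0 = 2*0 + 1 = 1.
  i=1: a_1=7, p_1 = 7*2 + 1 = 15, q_1 = 7*1 + 0 = 7.
  i=2: a_2=2, p_2 = 2*15 + 2 = 32, q_2 = 2*7 + 1 = 15.
q_2 = 15 > 12, so the last convergent with denominator <= 12 is p_1/q_1 = 15/7.
The closest fraction with denominator <= 12 is either p_1/q_1 or the intermediate fraction (k*p_1 + p_0)/(k*q_1 + q_0) with the largest k >= 1 whose denominator stays <= 12; these approach x as k grows, and every other convergent or intermediate fraction in range is farther away.
Largest k: floor((12 - q_0)/q_1) = floor((12 - 1)/7) = 1.
That gives (1*15 + 2)/(1*7 + 1) = 17/8.
Compare the errors: |x - 15/7| = |32*7 - 15*15|/(15*7) = 1/105, and |x - 17/8| = |32*8 - 17*15|/(15*8) = 1/120.
Cross-multiplying, 1*105 = 105 < 120 = 1*120, so 1/120 is smaller: the intermediate fraction 17/8 is closer to x than 15/7.

17/8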